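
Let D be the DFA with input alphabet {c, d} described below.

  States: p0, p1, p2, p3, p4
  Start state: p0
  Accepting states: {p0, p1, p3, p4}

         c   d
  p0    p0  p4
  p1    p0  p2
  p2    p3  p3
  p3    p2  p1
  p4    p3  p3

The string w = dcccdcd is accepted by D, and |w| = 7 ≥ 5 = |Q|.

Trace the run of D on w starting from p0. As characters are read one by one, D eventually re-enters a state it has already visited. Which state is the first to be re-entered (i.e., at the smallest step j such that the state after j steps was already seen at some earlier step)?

p3

Run of D on w = d c c c d c d:
  step 0: p0  (start)
  step 1: p4  (read d: p0→p4)
  step 2: p3  (read c: p4→p3)
  step 3: p2  (read c: p3→p2)
  step 4: p3  (read c: p2→p3)   ← first repeat (p3 seen earlier)
  step 5: p1  (read d: p3→p1)
  step 6: p0  (read c: p1→p0)
  step 7: p4  (read d: p0→p4)

The earliest repeat is at step j = 4: D is in p3, which it already visited at step i = 2.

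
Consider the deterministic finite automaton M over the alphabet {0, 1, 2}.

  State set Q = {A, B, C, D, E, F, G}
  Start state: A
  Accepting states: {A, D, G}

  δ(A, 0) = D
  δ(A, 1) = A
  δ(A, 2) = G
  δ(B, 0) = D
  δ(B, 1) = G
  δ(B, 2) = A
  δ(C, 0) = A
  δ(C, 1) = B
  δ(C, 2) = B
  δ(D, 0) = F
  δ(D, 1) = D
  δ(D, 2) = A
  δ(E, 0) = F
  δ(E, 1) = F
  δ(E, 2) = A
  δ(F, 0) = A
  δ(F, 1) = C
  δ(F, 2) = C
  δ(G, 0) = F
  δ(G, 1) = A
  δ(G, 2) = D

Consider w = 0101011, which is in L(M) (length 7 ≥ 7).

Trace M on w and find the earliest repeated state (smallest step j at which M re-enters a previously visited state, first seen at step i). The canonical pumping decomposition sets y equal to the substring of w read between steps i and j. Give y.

1

Run of M on w = 0 1 0 1 0 1 1:
  step 0: A  (start)
  step 1: D  (read 0: A→D)
  step 2: D  (read 1: D→D)   ← first repeat (D seen earlier)
  step 3: F  (read 0: D→F)
  step 4: C  (read 1: F→C)
  step 5: A  (read 0: C→A)
  step 6: A  (read 1: A→A)
  step 7: A  (read 1: A→A)

So i = 1, j = 2, giving x = w[0:1] = 0, y = w[1:2] = 1, z = w[2:7] = 01011.
Check: |xy| = 2 ≤ 7 and |y| = 1 ≥ 1. Reading y takes M from D back to D, so every xyⁱz is accepted.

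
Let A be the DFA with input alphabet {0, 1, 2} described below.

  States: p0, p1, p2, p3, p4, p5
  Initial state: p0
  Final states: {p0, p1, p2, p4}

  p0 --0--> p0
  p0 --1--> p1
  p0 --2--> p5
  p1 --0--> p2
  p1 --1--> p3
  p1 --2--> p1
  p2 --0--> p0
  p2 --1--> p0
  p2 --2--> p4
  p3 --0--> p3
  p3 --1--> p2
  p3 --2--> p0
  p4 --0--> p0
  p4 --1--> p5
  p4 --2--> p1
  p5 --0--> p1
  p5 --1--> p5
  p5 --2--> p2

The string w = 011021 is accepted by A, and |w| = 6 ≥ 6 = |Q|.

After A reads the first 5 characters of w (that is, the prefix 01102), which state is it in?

p0

State sequence: p0 -0-> p0 -1-> p1 -1-> p3 -0-> p3 -2-> p0

After reading 5 characters, A is in state p0.
(This kind of state-tracing is the core of the pumping-lemma construction: with 6 states, pigeonhole forces a repeat within the first 6 steps.)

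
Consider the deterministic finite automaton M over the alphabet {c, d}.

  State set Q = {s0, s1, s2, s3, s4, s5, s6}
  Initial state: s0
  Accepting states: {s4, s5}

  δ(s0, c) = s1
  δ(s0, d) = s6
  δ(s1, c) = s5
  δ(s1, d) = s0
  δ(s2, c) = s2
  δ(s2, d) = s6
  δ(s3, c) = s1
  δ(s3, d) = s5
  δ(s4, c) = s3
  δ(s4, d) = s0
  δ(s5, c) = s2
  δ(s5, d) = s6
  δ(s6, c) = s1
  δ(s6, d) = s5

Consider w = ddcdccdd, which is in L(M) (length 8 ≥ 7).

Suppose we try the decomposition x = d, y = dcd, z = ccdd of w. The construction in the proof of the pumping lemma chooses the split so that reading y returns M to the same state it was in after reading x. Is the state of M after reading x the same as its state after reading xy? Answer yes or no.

State sequence: s0 -d-> s6 -d-> s5 -c-> s2 -d-> s6

After x (step 1): s6. After xy (step 4): s6.
They match, so y = dcd drives M around a cycle from s6 back to itself; pumping y any number of times keeps M in s6 before reading z, and xyⁱz ∈ L(M) for every i ≥ 0.

yes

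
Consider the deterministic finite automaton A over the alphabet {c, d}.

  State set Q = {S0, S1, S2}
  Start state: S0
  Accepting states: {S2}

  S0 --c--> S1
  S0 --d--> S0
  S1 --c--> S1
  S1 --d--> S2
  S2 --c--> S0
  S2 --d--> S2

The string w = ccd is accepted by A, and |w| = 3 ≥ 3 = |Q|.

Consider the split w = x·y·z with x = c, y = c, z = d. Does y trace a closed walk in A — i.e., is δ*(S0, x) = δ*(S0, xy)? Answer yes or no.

yes

Run of A on the first 2 characters of w = c c:
  step 0: S0  (start)
  step 1: S1  (read c: S0→S1)
  step 2: S1  (read c: S1→S1)

After x (step 1): S1. After xy (step 2): S1.
They match, so y = c drives A around a cycle from S1 back to itself; pumping y any number of times keeps A in S1 before reading z, and xyⁱz ∈ L(A) for every i ≥ 0.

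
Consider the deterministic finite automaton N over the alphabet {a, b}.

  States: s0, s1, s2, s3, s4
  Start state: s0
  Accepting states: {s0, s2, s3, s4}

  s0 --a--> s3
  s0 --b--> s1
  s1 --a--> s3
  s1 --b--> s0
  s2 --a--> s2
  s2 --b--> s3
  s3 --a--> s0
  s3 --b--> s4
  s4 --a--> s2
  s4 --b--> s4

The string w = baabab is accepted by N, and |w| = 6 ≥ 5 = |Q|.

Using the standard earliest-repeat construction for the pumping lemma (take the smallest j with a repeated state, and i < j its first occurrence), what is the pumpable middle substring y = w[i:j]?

baa

State sequence: s0 -b-> s1 -a-> s3 -a-> s0 -b-> s1 -a-> s3 -b-> s4
First repeat at step 3: s0 was already visited.

So i = 0, j = 3, giving x = w[0:0] = ε, y = w[0:3] = baa, z = w[3:6] = bab.
Check: |xy| = 3 ≤ 5 and |y| = 3 ≥ 1. Reading y takes N from s0 back to s0, so every xyⁱz is accepted.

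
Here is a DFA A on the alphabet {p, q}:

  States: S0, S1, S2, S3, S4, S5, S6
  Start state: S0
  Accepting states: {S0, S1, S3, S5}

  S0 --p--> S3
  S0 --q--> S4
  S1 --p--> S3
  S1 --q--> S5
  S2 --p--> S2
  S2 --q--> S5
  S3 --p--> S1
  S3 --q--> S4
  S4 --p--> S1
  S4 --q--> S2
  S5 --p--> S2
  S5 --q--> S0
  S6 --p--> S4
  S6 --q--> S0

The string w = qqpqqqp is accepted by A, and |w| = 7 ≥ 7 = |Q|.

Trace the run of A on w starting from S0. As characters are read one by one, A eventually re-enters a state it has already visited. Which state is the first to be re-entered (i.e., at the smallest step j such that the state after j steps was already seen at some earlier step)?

S2

State sequence: S0 -q-> S4 -q-> S2 -p-> S2 -q-> S5 -q-> S0 -q-> S4 -p-> S1
First repeat at step 3: S2 was already visited.

The earliest repeat is at step j = 3: A is in S2, which it already visited at step i = 2.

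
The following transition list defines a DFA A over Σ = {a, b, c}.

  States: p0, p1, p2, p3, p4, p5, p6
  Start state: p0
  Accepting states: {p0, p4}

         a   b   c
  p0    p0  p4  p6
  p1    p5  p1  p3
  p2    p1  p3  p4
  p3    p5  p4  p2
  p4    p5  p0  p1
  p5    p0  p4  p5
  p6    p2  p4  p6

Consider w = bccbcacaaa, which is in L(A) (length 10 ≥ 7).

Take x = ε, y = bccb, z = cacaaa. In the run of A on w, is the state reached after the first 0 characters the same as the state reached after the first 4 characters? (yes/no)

no

State sequence: p0 -b-> p4 -c-> p1 -c-> p3 -b-> p4

After x (step 0): p0. After xy (step 4): p4.
They differ (p0 ≠ p4), so y is not a cycle from the state after x; this split is not the one the pumping-lemma construction produces, and pumping y need not keep the string in L(A).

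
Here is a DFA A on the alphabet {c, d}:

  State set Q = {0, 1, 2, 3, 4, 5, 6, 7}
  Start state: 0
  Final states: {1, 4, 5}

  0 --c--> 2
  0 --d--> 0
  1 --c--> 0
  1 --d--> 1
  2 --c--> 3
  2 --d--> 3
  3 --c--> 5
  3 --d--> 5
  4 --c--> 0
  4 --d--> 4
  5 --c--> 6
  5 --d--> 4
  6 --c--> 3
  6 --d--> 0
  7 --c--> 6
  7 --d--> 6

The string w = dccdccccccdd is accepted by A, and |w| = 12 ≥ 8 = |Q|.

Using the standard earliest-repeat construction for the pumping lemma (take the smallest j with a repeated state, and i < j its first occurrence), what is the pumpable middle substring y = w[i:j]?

Run of A on w = d c c d c c c c c c d d:
  step 0: 0  (start)
  step 1: 0  (read d: 0→0)   ← first repeat (0 seen earlier)
  step 2: 2  (read c: 0→2)
  step 3: 3  (read c: 2→3)
  step 4: 5  (read d: 3→5)
  step 5: 6  (read c: 5→6)
  step 6: 3  (read c: 6→3)
  step 7: 5  (read c: 3→5)
  step 8: 6  (read c: 5→6)
  step 9: 3  (read c: 6→3)
  step 10: 5  (read c: 3→5)
  step 11: 4  (read d: 5→4)
  step 12: 4  (read d: 4→4)

So i = 0, j = 1, giving x = w[0:0] = ε, y = w[0:1] = d, z = w[1:12] = ccdccccccdd.
Check: |xy| = 1 ≤ 8 and |y| = 1 ≥ 1. Reading y takes A from 0 back to 0, so every xyⁱz is accepted.
With |Q| = 8, pigeonhole forces a state repeat no later than step 8; the substring read between the first and second visits to that state can be pumped.

d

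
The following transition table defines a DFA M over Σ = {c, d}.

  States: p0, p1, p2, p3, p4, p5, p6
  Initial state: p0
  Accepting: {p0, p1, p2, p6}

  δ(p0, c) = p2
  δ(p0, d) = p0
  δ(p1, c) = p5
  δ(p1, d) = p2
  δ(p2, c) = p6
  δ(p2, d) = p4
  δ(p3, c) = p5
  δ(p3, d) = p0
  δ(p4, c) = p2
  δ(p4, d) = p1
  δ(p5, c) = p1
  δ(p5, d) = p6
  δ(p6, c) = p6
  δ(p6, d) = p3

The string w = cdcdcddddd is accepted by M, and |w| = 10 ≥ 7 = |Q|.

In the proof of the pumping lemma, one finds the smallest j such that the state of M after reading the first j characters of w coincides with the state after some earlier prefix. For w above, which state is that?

p2

Run of M on w = c d c d c d d d d d:
  step 0: p0  (start)
  step 1: p2  (read c: p0→p2)
  step 2: p4  (read d: p2→p4)
  step 3: p2  (read c: p4→p2)   ← first repeat (p2 seen earlier)
  step 4: p4  (read d: p2→p4)
  step 5: p2  (read c: p4→p2)
  step 6: p4  (read d: p2→p4)
  step 7: p1  (read d: p4→p1)
  step 8: p2  (read d: p1→p2)
  step 9: p4  (read d: p2→p4)
  step 10: p1  (read d: p4→p1)

The earliest repeat is at step j = 3: M is in p2, which it already visited at step i = 1.
Since M has 7 states, any run of length ≥ 7 visits 7+1 states, so by pigeonhole some state repeats within the first 7 steps — that repeat gives the pumpable loop.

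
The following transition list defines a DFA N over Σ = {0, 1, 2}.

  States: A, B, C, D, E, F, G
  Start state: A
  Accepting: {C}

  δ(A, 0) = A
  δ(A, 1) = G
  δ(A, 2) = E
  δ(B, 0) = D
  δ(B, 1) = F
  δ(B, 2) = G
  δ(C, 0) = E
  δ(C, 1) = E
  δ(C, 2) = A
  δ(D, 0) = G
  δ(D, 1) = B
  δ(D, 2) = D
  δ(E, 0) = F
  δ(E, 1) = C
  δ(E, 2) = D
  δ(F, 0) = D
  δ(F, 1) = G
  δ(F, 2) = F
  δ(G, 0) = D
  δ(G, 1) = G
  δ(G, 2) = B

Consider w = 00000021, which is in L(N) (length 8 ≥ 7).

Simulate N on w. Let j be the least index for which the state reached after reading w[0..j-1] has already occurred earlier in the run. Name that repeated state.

State sequence: A -0-> A -0-> A -0-> A -0-> A -0-> A -0-> A -2-> E -1-> C
First repeat at step 1: A was already visited.

The earliest repeat is at step j = 1: N is in A, which it already visited at step i = 0.

A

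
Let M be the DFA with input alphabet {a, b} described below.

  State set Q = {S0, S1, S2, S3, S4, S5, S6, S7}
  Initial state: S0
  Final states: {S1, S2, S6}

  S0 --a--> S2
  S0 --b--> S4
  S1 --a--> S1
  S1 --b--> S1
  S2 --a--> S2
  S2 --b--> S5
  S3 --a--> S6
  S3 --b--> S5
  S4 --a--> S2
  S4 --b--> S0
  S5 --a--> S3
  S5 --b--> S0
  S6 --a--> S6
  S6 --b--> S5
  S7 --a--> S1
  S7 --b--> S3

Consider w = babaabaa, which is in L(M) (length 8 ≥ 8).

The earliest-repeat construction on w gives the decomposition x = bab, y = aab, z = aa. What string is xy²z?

babaabaabaa

xy^2z = bab·aab·aab·aa = babaabaabaa.
Reading y = aab takes M from S5 back to S5, so after x·y·y the machine is still in S5, and z then leads to the accepting state S6. Hence babaabaabaa ∈ L(M).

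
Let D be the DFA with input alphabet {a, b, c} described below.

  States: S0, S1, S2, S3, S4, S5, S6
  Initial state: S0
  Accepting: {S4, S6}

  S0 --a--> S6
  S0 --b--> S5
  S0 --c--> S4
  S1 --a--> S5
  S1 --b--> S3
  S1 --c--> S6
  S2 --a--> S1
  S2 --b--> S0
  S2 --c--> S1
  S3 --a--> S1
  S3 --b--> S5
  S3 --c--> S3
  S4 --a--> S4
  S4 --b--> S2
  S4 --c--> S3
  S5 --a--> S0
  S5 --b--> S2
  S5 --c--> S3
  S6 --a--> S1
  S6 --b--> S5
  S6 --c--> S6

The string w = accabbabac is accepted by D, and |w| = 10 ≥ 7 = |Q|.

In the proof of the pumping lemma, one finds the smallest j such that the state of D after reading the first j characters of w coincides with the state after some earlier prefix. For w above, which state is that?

Run of D on w = a c c a b b a b a c:
  step 0: S0  (start)
  step 1: S6  (read a: S0→S6)
  step 2: S6  (read c: S6→S6)   ← first repeat (S6 seen earlier)
  step 3: S6  (read c: S6→S6)
  step 4: S1  (read a: S6→S1)
  step 5: S3  (read b: S1→S3)
  step 6: S5  (read b: S3→S5)
  step 7: S0  (read a: S5→S0)
  step 8: S5  (read b: S0→S5)
  step 9: S0  (read a: S5→S0)
  step 10: S4  (read c: S0→S4)

The earliest repeat is at step j = 2: D is in S6, which it already visited at step i = 1.

S6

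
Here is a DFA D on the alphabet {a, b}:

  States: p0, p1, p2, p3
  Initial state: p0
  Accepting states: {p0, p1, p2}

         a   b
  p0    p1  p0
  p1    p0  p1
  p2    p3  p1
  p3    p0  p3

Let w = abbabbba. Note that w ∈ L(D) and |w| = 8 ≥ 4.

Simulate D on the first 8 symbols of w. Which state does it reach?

State sequence: p0 -a-> p1 -b-> p1 -b-> p1 -a-> p0 -b-> p0 -b-> p0 -b-> p0 -a-> p1

After reading 8 characters, D is in state p1.
(This kind of state-tracing is the core of the pumping-lemma construction: with 4 states, pigeonhole forces a repeat within the first 4 steps.)

p1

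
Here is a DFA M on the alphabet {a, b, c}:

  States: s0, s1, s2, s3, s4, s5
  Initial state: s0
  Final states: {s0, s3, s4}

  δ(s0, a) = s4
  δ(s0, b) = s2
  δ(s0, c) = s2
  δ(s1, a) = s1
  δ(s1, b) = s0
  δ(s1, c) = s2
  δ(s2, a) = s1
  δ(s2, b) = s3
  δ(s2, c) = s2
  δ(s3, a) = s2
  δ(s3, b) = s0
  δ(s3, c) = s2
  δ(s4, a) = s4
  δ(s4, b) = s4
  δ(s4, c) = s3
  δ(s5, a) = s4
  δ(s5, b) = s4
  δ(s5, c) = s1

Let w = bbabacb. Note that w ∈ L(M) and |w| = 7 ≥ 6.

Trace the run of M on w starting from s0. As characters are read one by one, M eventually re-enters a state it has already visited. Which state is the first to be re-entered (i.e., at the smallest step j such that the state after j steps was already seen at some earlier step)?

s2

State sequence: s0 -b-> s2 -b-> s3 -a-> s2 -b-> s3 -a-> s2 -c-> s2 -b-> s3
First repeat at step 3: s2 was already visited.

The earliest repeat is at step j = 3: M is in s2, which it already visited at step i = 1.
Since M has 6 states, any run of length ≥ 6 visits 6+1 states, so by pigeonhole some state repeats within the first 6 steps — that repeat gives the pumpable loop.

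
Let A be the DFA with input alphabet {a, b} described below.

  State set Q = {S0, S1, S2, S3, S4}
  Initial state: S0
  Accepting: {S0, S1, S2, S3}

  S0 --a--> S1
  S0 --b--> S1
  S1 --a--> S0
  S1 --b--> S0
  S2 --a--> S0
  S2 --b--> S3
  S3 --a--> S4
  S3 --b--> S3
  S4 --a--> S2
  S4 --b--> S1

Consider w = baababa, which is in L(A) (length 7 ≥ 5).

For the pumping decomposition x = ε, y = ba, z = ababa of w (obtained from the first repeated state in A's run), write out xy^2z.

babaababa

xy^2z = ε·ba·ba·ababa = babaababa.
Reading y = ba takes A from S0 back to S0, so after x·y·y the machine is still in S0, and z then leads to the accepting state S1. Hence babaababa ∈ L(A).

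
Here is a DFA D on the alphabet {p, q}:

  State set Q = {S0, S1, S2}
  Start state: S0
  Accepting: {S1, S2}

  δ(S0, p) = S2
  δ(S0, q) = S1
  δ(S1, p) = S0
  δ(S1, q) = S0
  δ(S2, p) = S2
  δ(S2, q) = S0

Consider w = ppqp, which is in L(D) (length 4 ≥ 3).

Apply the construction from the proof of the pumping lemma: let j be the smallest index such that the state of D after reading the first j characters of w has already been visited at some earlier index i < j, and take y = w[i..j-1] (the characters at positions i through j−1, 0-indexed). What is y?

Run of D on w = p p q p:
  step 0: S0  (start)
  step 1: S2  (read p: S0→S2)
  step 2: S2  (read p: S2→S2)   ← first repeat (S2 seen earlier)
  step 3: S0  (read q: S2→S0)
  step 4: S2  (read p: S0→S2)

So i = 1, j = 2, giving x = w[0:1] = p, y = w[1:2] = p, z = w[2:4] = qp.
Check: |xy| = 2 ≤ 3 and |y| = 1 ≥ 1. Reading y takes D from S2 back to S2, so every xyⁱz is accepted.
The DFA has 3 states, so the proof of the pumping lemma guarantees a repeated state among the first 3+1 visited; the segment between the two visits is the pumpable y.

p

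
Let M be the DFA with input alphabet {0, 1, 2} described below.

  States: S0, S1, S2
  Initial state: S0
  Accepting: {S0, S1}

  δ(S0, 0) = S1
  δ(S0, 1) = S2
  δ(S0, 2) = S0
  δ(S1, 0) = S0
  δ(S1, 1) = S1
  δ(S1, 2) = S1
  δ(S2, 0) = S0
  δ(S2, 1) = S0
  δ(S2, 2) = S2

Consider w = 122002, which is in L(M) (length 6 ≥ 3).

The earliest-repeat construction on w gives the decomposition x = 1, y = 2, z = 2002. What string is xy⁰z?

xy⁰z = xz = 1·2002 = 12002.
Reading y = 2 takes M from S2 back to S2, so after x the machine is still in S2, and z then leads to the accepting state S1. Hence 12002 ∈ L(M).

12002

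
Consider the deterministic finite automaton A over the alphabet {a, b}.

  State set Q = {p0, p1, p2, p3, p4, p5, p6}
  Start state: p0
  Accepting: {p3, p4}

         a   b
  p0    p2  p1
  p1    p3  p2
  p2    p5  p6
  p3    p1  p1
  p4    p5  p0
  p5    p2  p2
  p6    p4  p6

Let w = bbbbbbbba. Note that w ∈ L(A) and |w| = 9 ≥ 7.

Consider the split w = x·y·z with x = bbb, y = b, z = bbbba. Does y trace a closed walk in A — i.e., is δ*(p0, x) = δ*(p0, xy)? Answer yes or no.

Run of A on the first 4 characters of w = b b b b:
  step 0: p0  (start)
  step 1: p1  (read b: p0→p1)
  step 2: p2  (read b: p1→p2)
  step 3: p6  (read b: p2→p6)
  step 4: p6  (read b: p6→p6)

After x (step 3): p6. After xy (step 4): p6.
They match, so y = b drives A around a cycle from p6 back to itself; pumping y any number of times keeps A in p6 before reading z, and xyⁱz ∈ L(A) for every i ≥ 0.

yes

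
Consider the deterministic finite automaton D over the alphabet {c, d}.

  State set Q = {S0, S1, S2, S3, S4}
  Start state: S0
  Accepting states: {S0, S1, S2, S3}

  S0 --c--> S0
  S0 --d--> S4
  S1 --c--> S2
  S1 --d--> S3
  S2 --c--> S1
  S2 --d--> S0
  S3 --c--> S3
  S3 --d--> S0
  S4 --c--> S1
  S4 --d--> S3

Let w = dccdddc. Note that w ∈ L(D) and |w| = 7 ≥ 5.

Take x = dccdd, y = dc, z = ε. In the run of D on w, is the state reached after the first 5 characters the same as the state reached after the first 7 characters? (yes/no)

State sequence: S0 -d-> S4 -c-> S1 -c-> S2 -d-> S0 -d-> S4 -d-> S3 -c-> S3

After x (step 5): S4. After xy (step 7): S3.
They differ (S4 ≠ S3), so y is not a cycle from the state after x; this split is not the one the pumping-lemma construction produces, and pumping y need not keep the string in L(D).

no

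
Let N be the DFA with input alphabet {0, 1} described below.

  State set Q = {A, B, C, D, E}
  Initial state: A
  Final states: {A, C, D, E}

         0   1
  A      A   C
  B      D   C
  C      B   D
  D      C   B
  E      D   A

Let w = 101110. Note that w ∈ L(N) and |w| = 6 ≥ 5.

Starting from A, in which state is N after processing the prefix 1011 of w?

Run of N on the first 4 characters of w = 1 0 1 1:
  step 0: A  (start)
  step 1: C  (read 1: A→C)
  step 2: B  (read 0: C→B)
  step 3: C  (read 1: B→C)
  step 4: D  (read 1: C→D)

After reading 4 characters, N is in state D.

D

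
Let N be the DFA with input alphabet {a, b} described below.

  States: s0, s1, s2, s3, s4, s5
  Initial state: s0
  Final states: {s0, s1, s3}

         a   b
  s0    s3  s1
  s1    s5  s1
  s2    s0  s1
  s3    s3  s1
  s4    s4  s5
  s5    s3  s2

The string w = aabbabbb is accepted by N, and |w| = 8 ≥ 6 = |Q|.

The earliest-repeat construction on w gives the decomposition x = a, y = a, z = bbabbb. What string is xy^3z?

xy^3z = a·a·a·a·bbabbb = aaaabbabbb.
Reading y = a takes N from s3 back to s3, so after x·y·y·y the machine is still in s3, and z then leads to the accepting state s1. Hence aaaabbabbb ∈ L(N).

aaaabbabbb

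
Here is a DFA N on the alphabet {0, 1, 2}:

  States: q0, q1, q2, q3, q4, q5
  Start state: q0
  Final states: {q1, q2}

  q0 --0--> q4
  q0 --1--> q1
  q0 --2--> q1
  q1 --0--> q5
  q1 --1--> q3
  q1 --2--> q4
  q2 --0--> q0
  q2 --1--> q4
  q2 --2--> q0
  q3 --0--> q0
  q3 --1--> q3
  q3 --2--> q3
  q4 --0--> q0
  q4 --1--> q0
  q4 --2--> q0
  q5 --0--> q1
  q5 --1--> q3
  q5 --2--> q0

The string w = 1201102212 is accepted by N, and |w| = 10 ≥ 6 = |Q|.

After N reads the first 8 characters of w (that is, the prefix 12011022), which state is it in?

Run of N on the first 8 characters of w = 1 2 0 1 1 0 2 2:
  step 0: q0  (start)
  step 1: q1  (read 1: q0→q1)
  step 2: q4  (read 2: q1→q4)
  step 3: q0  (read 0: q4→q0)
  step 4: q1  (read 1: q0→q1)
  step 5: q3  (read 1: q1→q3)
  step 6: q0  (read 0: q3→q0)
  step 7: q1  (read 2: q0→q1)
  step 8: q4  (read 2: q1→q4)

After reading 8 characters, N is in state q4.
(This kind of state-tracing is the core of the pumping-lemma construction: with 6 states, pigeonhole forces a repeat within the first 6 steps.)

q4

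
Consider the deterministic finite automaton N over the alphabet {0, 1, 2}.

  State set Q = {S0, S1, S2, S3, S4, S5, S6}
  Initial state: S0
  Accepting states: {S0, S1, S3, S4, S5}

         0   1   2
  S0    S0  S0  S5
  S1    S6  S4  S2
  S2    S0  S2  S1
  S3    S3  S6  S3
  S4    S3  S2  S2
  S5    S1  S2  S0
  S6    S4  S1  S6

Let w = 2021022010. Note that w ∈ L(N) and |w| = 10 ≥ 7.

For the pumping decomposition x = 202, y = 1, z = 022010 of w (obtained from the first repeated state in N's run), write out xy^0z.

202022010

xy⁰z = xz = 202·022010 = 202022010.
Reading y = 1 takes N from S2 back to S2, so after x the machine is still in S2, and z then leads to the accepting state S0. Hence 202022010 ∈ L(N).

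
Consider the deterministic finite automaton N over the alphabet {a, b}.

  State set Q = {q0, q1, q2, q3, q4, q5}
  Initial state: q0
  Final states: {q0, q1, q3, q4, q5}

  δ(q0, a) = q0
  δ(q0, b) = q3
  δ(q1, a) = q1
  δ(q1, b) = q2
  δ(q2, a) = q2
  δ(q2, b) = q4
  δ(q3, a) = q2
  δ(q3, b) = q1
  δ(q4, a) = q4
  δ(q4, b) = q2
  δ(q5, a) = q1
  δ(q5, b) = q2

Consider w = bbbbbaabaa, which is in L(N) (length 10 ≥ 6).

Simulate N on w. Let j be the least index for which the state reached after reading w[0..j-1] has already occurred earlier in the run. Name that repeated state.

q2

State sequence: q0 -b-> q3 -b-> q1 -b-> q2 -b-> q4 -b-> q2 -a-> q2 -a-> q2 -b-> q4 -a-> q4 -a-> q4
First repeat at step 5: q2 was already visited.

The earliest repeat is at step j = 5: N is in q2, which it already visited at step i = 3.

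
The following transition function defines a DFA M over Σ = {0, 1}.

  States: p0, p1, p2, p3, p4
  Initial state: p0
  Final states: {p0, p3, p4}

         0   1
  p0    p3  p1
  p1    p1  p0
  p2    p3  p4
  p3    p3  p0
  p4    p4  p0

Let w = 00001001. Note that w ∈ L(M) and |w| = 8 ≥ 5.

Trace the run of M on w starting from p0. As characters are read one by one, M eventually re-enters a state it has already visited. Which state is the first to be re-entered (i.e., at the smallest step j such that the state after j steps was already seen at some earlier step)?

Run of M on w = 0 0 0 0 1 0 0 1:
  step 0: p0  (start)
  step 1: p3  (read 0: p0→p3)
  step 2: p3  (read 0: p3→p3)   ← first repeat (p3 seen earlier)
  step 3: p3  (read 0: p3→p3)
  step 4: p3  (read 0: p3→p3)
  step 5: p0  (read 1: p3→p0)
  step 6: p3  (read 0: p0→p3)
  step 7: p3  (read 0: p3→p3)
  step 8: p0  (read 1: p3→p0)

The earliest repeat is at step j = 2: M is in p3, which it already visited at step i = 1.

p3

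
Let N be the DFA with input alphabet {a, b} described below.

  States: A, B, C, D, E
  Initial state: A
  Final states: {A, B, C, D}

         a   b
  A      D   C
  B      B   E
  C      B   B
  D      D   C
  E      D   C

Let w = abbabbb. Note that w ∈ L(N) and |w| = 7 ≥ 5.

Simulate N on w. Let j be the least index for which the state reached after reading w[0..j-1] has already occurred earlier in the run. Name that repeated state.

B

Run of N on w = a b b a b b b:
  step 0: A  (start)
  step 1: D  (read a: A→D)
  step 2: C  (read b: D→C)
  step 3: B  (read b: C→B)
  step 4: B  (read a: B→B)   ← first repeat (B seen earlier)
  step 5: E  (read b: B→E)
  step 6: C  (read b: E→C)
  step 7: B  (read b: C→B)

The earliest repeat is at step j = 4: N is in B, which it already visited at step i = 3.
Pumping length from the standard proof: p = 5 (the number of states). The repeated state found above gives |xy| = j ≤ 5 and |y| = j − i ≥ 1.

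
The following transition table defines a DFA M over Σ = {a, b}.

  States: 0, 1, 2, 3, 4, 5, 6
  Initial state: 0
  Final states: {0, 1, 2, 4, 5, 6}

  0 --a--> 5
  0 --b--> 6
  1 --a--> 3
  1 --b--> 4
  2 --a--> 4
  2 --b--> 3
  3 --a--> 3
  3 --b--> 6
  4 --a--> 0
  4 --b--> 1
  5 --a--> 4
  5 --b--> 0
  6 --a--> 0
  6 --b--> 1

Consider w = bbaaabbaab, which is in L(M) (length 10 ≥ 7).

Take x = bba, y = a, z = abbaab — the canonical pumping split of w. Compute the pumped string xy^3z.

xy^3z = bba·a·a·a·abbaab = bbaaaaabbaab.
Reading y = a takes M from 3 back to 3, so after x·y·y·y the machine is still in 3, and z then leads to the accepting state 6. Hence bbaaaaabbaab ∈ L(M).

bbaaaaabbaab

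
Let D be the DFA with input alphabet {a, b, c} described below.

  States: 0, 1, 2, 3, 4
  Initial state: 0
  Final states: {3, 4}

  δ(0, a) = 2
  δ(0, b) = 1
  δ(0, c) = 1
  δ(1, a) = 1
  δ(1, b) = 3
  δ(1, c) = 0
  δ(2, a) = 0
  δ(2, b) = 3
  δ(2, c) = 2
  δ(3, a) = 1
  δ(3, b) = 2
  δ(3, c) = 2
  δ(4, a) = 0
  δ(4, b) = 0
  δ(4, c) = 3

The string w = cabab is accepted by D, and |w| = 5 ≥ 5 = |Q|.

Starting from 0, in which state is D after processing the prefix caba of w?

1

Run of D on the first 4 characters of w = c a b a:
  step 0: 0  (start)
  step 1: 1  (read c: 0→1)
  step 2: 1  (read a: 1→1)
  step 3: 3  (read b: 1→3)
  step 4: 1  (read a: 3→1)

After reading 4 characters, D is in state 1.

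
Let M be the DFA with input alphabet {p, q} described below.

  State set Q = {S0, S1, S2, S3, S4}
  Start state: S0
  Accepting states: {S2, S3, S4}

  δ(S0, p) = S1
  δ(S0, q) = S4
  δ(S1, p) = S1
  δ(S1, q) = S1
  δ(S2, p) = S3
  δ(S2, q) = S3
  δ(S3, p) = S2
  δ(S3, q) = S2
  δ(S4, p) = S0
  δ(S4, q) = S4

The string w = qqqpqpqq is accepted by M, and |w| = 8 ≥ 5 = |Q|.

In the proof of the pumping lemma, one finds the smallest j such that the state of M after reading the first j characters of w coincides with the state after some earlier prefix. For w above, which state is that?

Run of M on w = q q q p q p q q:
  step 0: S0  (start)
  step 1: S4  (read q: S0→S4)
  step 2: S4  (read q: S4→S4)   ← first repeat (S4 seen earlier)
  step 3: S4  (read q: S4→S4)
  step 4: S0  (read p: S4→S0)
  step 5: S4  (read q: S0→S4)
  step 6: S0  (read p: S4→S0)
  step 7: S4  (read q: S0→S4)
  step 8: S4  (read q: S4→S4)

The earliest repeat is at step j = 2: M is in S4, which it already visited at step i = 1.

S4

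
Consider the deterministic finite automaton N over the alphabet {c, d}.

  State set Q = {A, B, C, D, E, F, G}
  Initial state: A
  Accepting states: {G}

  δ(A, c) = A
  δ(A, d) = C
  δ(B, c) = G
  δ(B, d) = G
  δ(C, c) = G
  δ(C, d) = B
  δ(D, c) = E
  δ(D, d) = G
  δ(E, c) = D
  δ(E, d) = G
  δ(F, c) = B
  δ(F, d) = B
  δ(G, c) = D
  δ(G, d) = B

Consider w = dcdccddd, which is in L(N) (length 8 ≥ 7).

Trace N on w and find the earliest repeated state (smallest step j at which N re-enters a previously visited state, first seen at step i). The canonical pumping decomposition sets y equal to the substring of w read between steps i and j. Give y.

State sequence: A -d-> C -c-> G -d-> B -c-> G -c-> D -d-> G -d-> B -d-> G
First repeat at step 4: G was already visited.

So i = 2, j = 4, giving x = w[0:2] = dc, y = w[2:4] = dc, z = w[4:8] = cddd.
Check: |xy| = 4 ≤ 7 and |y| = 2 ≥ 1. Reading y takes N from G back to G, so every xyⁱz is accepted.

dc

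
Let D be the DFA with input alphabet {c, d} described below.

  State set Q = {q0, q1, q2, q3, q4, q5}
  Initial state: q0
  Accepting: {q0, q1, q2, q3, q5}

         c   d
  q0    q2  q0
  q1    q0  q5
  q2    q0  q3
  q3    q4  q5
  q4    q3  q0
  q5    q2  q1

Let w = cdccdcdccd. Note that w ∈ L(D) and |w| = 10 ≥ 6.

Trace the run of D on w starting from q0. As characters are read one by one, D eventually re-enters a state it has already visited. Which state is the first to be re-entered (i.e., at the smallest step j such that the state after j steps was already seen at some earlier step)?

q3

State sequence: q0 -c-> q2 -d-> q3 -c-> q4 -c-> q3 -d-> q5 -c-> q2 -d-> q3 -c-> q4 -c-> q3 -d-> q5
First repeat at step 4: q3 was already visited.

The earliest repeat is at step j = 4: D is in q3, which it already visited at step i = 2.
The DFA has 6 states, so the proof of the pumping lemma guarantees a repeated state among the first 6+1 visited; the segment between the two visits is the pumpable y.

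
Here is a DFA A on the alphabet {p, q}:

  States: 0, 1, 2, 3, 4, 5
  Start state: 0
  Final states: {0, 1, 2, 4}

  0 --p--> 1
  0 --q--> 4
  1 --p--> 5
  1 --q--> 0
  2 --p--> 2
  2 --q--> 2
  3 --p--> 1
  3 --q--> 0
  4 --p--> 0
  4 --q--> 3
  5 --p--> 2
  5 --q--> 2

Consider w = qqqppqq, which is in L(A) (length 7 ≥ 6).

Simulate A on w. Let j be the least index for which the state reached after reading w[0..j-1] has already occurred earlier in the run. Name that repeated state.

0

Run of A on w = q q q p p q q:
  step 0: 0  (start)
  step 1: 4  (read q: 0→4)
  step 2: 3  (read q: 4→3)
  step 3: 0  (read q: 3→0)   ← first repeat (0 seen earlier)
  step 4: 1  (read p: 0→1)
  step 5: 5  (read p: 1→5)
  step 6: 2  (read q: 5→2)
  step 7: 2  (read q: 2→2)

The earliest repeat is at step j = 3: A is in 0, which it already visited at step i = 0.
Pumping length from the standard proof: p = 6 (the number of states). The repeated state found above gives |xy| = j ≤ 6 and |y| = j − i ≥ 1.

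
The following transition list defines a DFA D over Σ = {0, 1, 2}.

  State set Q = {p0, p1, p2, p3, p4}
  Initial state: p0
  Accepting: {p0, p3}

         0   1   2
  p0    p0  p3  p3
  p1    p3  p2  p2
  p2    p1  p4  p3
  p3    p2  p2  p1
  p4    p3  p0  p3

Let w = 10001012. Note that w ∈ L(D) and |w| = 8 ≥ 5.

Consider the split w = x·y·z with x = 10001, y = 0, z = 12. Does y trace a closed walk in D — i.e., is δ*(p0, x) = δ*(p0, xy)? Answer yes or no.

no

Run of D on the first 6 characters of w = 1 0 0 0 1 0:
  step 0: p0  (start)
  step 1: p3  (read 1: p0→p3)
  step 2: p2  (read 0: p3→p2)
  step 3: p1  (read 0: p2→p1)
  step 4: p3  (read 0: p1→p3)
  step 5: p2  (read 1: p3→p2)
  step 6: p1  (read 0: p2→p1)

After x (step 5): p2. After xy (step 6): p1.
They differ (p2 ≠ p1), so y is not a cycle from the state after x; this split is not the one the pumping-lemma construction produces, and pumping y need not keep the string in L(D).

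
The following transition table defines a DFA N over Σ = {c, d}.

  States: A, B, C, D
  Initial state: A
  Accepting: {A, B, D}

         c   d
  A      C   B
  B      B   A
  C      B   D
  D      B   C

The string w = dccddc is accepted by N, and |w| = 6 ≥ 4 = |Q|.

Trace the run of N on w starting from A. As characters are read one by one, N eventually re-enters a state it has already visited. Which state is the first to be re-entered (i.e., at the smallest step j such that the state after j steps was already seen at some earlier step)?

B

Run of N on w = d c c d d c:
  step 0: A  (start)
  step 1: B  (read d: A→B)
  step 2: B  (read c: B→B)   ← first repeat (B seen earlier)
  step 3: B  (read c: B→B)
  step 4: A  (read d: B→A)
  step 5: B  (read d: A→B)
  step 6: B  (read c: B→B)

The earliest repeat is at step j = 2: N is in B, which it already visited at step i = 1.
The DFA has 4 states, so the proof of the pumping lemma guarantees a repeated state among the first 4+1 visited; the segment between the two visits is the pumpable y.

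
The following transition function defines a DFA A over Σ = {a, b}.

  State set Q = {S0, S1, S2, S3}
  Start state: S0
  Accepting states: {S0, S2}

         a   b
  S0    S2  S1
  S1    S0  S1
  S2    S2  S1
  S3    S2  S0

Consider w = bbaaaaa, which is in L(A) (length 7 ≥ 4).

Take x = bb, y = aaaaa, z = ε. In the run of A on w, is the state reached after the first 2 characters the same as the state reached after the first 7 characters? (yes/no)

no

State sequence: S0 -b-> S1 -b-> S1 -a-> S0 -a-> S2 -a-> S2 -a-> S2 -a-> S2

After x (step 2): S1. After xy (step 7): S2.
They differ (S1 ≠ S2), so y is not a cycle from the state after x; this split is not the one the pumping-lemma construction produces, and pumping y need not keep the string in L(A).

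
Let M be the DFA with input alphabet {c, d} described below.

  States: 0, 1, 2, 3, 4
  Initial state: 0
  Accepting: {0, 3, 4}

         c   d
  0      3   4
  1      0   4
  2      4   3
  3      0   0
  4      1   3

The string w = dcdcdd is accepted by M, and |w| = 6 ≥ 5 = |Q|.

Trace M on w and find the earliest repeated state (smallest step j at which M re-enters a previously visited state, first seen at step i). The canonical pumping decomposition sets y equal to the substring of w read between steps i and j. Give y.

cd

State sequence: 0 -d-> 4 -c-> 1 -d-> 4 -c-> 1 -d-> 4 -d-> 3
First repeat at step 3: 4 was already visited.

So i = 1, j = 3, giving x = w[0:1] = d, y = w[1:3] = cd, z = w[3:6] = cdd.
Check: |xy| = 3 ≤ 5 and |y| = 2 ≥ 1. Reading y takes M from 4 back to 4, so every xyⁱz is accepted.
Since M has 5 states, any run of length ≥ 5 visits 5+1 states, so by pigeonhole some state repeats within the first 5 steps — that repeat gives the pumpable loop.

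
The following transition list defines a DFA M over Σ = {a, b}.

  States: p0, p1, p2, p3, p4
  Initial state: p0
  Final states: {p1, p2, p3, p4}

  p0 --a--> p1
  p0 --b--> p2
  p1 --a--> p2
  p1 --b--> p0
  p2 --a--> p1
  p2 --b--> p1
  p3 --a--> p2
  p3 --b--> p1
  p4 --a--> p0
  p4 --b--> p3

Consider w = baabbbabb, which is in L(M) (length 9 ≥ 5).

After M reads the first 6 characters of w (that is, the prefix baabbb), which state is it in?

p2

Run of M on the first 6 characters of w = b a a b b b:
  step 0: p0  (start)
  step 1: p2  (read b: p0→p2)
  step 2: p1  (read a: p2→p1)
  step 3: p2  (read a: p1→p2)
  step 4: p1  (read b: p2→p1)
  step 5: p0  (read b: p1→p0)
  step 6: p2  (read b: p0→p2)

After reading 6 characters, M is in state p2.
(This kind of state-tracing is the core of the pumping-lemma construction: with 5 states, pigeonhole forces a repeat within the first 5 steps.)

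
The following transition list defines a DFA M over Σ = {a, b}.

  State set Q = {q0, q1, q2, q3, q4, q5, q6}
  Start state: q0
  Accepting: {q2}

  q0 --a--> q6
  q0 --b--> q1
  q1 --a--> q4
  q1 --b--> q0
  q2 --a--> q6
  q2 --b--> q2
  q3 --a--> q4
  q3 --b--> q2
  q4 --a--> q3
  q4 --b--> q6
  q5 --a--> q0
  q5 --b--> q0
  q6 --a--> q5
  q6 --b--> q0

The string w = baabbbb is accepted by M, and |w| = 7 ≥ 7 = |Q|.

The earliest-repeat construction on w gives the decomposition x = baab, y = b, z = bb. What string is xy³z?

baabbbbbb

xy^3z = baab·b·b·b·bb = baabbbbbb.
Reading y = b takes M from q2 back to q2, so after x·y·y·y the machine is still in q2, and z then leads to the accepting state q2. Hence baabbbbbb ∈ L(M).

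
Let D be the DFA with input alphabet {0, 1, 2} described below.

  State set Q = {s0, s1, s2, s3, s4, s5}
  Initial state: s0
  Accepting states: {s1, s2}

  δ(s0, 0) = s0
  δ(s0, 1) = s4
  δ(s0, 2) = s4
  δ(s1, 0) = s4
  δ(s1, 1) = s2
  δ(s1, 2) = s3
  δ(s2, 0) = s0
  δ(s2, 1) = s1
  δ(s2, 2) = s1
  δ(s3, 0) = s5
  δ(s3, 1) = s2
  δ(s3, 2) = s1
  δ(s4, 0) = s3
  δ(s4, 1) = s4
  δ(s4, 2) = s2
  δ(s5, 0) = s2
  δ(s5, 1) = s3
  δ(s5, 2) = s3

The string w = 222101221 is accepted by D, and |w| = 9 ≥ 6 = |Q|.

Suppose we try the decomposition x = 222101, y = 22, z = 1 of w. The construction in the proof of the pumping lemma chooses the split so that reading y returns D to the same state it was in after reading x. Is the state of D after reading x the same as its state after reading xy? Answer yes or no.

no

Run of D on the first 8 characters of w = 2 2 2 1 0 1 2 2:
  step 0: s0  (start)
  step 1: s4  (read 2: s0→s4)
  step 2: s2  (read 2: s4→s2)
  step 3: s1  (read 2: s2→s1)
  step 4: s2  (read 1: s1→s2)
  step 5: s0  (read 0: s2→s0)
  step 6: s4  (read 1: s0→s4)
  step 7: s2  (read 2: s4→s2)
  step 8: s1  (read 2: s2→s1)

After x (step 6): s4. After xy (step 8): s1.
They differ (s4 ≠ s1), so y is not a cycle from the state after x; this split is not the one the pumping-lemma construction produces, and pumping y need not keep the string in L(D).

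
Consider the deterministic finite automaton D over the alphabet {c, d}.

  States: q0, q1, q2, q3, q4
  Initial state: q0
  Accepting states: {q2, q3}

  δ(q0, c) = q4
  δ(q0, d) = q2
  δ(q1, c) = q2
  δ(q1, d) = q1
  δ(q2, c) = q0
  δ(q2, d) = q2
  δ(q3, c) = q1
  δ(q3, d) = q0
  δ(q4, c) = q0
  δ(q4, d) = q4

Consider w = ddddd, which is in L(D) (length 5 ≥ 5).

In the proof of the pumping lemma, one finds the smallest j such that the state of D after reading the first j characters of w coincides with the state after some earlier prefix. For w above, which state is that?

State sequence: q0 -d-> q2 -d-> q2 -d-> q2 -d-> q2 -d-> q2
First repeat at step 2: q2 was already visited.

The earliest repeat is at step j = 2: D is in q2, which it already visited at step i = 1.
The DFA has 5 states, so the proof of the pumping lemma guarantees a repeated state among the first 5+1 visited; the segment between the two visits is the pumpable y.

q2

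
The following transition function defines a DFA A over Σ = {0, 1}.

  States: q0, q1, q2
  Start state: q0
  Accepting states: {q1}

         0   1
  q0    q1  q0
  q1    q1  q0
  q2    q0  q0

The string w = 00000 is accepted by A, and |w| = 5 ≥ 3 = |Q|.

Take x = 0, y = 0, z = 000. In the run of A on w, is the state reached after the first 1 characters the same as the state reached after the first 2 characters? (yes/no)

yes

State sequence: q0 -0-> q1 -0-> q1

After x (step 1): q1. After xy (step 2): q1.
They match, so y = 0 drives A around a cycle from q1 back to itself; pumping y any number of times keeps A in q1 before reading z, and xyⁱz ∈ L(A) for every i ≥ 0.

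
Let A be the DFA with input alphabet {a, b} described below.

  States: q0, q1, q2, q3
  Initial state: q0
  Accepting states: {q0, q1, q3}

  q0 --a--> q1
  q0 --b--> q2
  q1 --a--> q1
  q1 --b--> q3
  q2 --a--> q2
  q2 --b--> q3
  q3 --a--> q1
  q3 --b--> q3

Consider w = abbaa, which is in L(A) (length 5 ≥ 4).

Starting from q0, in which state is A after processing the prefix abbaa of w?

Run of A on the first 5 characters of w = a b b a a:
  step 0: q0  (start)
  step 1: q1  (read a: q0→q1)
  step 2: q3  (read b: q1→q3)
  step 3: q3  (read b: q3→q3)
  step 4: q1  (read a: q3→q1)
  step 5: q1  (read a: q1→q1)

After reading 5 characters, A is in state q1.
(This kind of state-tracing is the core of the pumping-lemma construction: with 4 states, pigeonhole forces a repeat within the first 4 steps.)

q1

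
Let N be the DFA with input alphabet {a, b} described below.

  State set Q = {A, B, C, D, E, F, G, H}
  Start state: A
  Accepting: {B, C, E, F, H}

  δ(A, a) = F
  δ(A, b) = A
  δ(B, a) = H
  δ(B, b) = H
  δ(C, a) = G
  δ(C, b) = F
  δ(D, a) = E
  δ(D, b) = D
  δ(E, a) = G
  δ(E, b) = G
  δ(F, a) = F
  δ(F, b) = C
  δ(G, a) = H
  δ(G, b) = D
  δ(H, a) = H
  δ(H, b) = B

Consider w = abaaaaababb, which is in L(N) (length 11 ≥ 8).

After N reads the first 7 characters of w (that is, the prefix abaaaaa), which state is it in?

State sequence: A -a-> F -b-> C -a-> G -a-> H -a-> H -a-> H -a-> H

After reading 7 characters, N is in state H.

H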